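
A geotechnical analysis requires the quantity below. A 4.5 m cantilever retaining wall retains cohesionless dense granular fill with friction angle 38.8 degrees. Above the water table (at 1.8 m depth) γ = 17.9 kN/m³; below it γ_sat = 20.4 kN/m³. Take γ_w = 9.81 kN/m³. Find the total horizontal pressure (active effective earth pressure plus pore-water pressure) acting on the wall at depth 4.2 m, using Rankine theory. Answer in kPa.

K_a = (1 − sin φ)/(1 + sin φ) = 0.2296.
γ' = 20.4 − 9.81 = 10.59 kN/m³.
Effective vertical stress at 4.2 m: σ'_v = 17.9×1.8 + 10.59×2.40 = 57.64 kPa.
σ'_h = K_a σ'_v = 0.2296 × 57.64 = 13.23 kPa; u = γ_w × 2.40 = 23.54 kPa.
Total σ_h = 13.23 + 23.54 = 36.77 kPa.

36.8 kPa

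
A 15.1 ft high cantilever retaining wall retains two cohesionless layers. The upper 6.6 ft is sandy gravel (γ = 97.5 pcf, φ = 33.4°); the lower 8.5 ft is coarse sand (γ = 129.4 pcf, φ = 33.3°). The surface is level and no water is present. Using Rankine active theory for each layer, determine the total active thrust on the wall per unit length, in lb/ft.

K_a1 = tan²(45°−33.4°/2) = 0.2899; K_a2 = tan²(45°−33.3°/2) = 0.2911.
Layer 1: σ at base = K_a1 γ₁ h₁ = 186.6 psf; P₁ = ½×186.6×6.6 = 615.7.
Layer 2: σ_v at top = γ₁h₁ = 643.5; σ_h top = K_a2×643.5 = 187.3; σ_h base = K_a2×(643.5+129.4×8.5) = 507.6.
P₂ = ½(187.3+507.6)×8.5 = 2953. Total P_a = 615.7+2953 = 3569 lb/ft.

3570 lb/ft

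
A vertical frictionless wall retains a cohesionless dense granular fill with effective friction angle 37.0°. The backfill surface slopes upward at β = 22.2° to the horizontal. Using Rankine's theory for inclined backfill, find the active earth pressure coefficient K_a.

0.304

K_a = cos β · (cos β − √(cos²β − cos²φ)) / (cos β + √(cos²β − cos²φ)).
cos β = 0.9259, cos φ = 0.7986, √(cos²β − cos²φ) = 0.4684.
K_a = 0.9259 × (0.9259 − 0.4684)/(0.9259 + 0.4684) = 0.3038.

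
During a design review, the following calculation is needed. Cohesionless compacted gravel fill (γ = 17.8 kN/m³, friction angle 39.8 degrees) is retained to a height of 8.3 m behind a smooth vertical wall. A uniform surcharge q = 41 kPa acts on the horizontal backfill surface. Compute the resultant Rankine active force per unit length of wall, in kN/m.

209 kN/m

K_a = tan²(45° − φ/2) = 0.2194.
Soil triangle: ½ K_a γ H² = 0.5×0.2194×17.8×8.3² = 134.5 kN/m.
Surcharge rectangle: K_a q H = 0.2194×41×8.3 = 74.67 kN/m.
Total = 134.5 + 74.67 = 209.2 kN/m.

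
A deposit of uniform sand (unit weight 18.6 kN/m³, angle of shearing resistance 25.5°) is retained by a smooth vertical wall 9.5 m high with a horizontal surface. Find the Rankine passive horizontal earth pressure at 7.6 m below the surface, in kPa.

K_p = (1 + sin φ)/(1 − sin φ) = 2.512.
σ_h = K_p γ z = 2.512 × 18.6 × 7.6 = 355.1 kPa.

355 kPa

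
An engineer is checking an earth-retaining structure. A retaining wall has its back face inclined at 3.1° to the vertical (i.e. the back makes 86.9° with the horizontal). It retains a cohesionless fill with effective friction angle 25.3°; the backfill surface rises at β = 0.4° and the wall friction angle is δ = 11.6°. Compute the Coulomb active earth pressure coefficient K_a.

0.389

K_a = sin²(α+φ) / [sin²α · sin(α−δ) · (1 + √{sin(φ+δ)sin(φ−β) / (sin(α−δ)sin(α+β))})²].
With α = 86.9°, φ = 25.3°, δ = 11.6°, β = 0.4°: K_a = 0.3890.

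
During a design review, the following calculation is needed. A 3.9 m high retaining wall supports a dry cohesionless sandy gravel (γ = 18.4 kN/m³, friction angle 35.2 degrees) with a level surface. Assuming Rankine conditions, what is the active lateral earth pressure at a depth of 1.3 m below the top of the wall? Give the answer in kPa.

6.43 kPa

K_a = (1 − sin φ)/(1 + sin φ) = 0.2687.
σ_h = K_a γ z = 0.2687 × 18.4 × 1.3 = 6.427 kPa.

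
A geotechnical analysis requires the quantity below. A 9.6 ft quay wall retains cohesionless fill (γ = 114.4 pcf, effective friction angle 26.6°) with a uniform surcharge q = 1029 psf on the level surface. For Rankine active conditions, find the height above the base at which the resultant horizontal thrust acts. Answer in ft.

4.24 ft

K_a = 0.3814.
Triangular part P₁ = ½K_aγH² = 2011 at H/3 = 3.200 ft; rectangular part P₂ = K_a q H = 3768 at H/2 = 4.800 ft.
ȳ = (P₁·3.200 + P₂·4.800)/(P₁+P₂) = 4.243 ft.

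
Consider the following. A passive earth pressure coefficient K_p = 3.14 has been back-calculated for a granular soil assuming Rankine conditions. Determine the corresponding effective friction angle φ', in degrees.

K_p = (1+sin φ)/(1−sin φ) ⇒ sin φ = (K_p − 1)/(K_p + 1) = 0.5169.
φ = arcsin(0.5169) = 31.13°.

31.1°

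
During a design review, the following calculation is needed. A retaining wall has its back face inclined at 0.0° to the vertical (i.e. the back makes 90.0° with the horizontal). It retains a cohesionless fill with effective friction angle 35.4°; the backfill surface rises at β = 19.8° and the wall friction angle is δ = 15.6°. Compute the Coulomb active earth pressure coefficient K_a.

K_a = sin²(α+φ) / [sin²α · sin(α−δ) · (1 + √{sin(φ+δ)sin(φ−β) / (sin(α−δ)sin(α+β))})²].
With α = 90.0°, φ = 35.4°, δ = 15.6°, β = 19.8°: K_a = 0.3148.

0.315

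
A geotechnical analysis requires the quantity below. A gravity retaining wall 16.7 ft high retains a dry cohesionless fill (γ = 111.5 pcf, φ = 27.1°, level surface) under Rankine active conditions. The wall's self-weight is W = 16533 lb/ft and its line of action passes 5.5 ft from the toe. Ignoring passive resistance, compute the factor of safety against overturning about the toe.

K_a = tan²(45° − 27.1°/2) = 0.3741.
P_a = ½K_aγH² = 0.5×0.3741×111.5×16.7² = 5816 lb/ft, acting at H/3 = 5.567 ft above the base.
Overturning moment M_o = P_a × H/3 = 5816 × 5.567 = 32370.
Resisting moment M_r = W × 5.5 = 16533 × 5.5 = 90930.
FS_overturning = M_r/M_o = 90930/32370 = 2.809.

2.81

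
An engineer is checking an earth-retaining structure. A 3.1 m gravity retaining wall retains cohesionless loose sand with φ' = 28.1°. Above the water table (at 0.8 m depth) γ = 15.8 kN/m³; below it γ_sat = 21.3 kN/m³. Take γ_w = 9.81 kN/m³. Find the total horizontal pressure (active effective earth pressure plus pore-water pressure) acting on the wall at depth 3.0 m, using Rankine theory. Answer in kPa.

35.2 kPa

K_a = (1 − sin φ)/(1 + sin φ) = 0.3596.
γ' = 21.3 − 9.81 = 11.49 kN/m³.
Effective vertical stress at 3.0 m: σ'_v = 15.8×0.8 + 11.49×2.20 = 37.92 kPa.
σ'_h = K_a σ'_v = 0.3596 × 37.92 = 13.64 kPa; u = γ_w × 2.20 = 21.58 kPa.
Total σ_h = 13.64 + 21.58 = 35.22 kPa.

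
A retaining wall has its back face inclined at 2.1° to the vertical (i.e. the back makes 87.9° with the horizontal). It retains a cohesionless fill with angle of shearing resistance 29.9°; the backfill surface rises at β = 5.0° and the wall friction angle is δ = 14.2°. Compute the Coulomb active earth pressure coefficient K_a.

0.339

K_a = sin²(α+φ) / [sin²α · sin(α−δ) · (1 + √{sin(φ+δ)sin(φ−β) / (sin(α−δ)sin(α+β))})²].
With α = 87.9°, φ = 29.9°, δ = 14.2°, β = 5.0°: K_a = 0.3385.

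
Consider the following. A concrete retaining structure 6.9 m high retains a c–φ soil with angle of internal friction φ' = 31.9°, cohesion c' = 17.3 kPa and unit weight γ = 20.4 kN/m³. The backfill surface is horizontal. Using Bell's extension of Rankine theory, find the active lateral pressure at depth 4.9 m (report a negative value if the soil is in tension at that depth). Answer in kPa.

11.6 kPa

K_a = (1 − sin φ)/(1 + sin φ) = 0.3085.
σ_a = K_a γ z − 2c√K_a = 0.3085×20.4×4.9 − 2×17.3×0.5555 = 11.62 kPa.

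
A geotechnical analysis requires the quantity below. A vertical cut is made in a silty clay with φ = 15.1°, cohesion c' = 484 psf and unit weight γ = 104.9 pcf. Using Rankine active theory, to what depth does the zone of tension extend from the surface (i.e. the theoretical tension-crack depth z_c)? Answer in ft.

12.0 ft

K_a = tan²(45° − 15.1°/2) = 0.5867; √K_a = 0.7659.
The active pressure is zero where K_a γ z = 2c√K_a, so z_c = 2c/(γ√K_a) = 2×484/(104.9×0.7659) = 12.05 ft.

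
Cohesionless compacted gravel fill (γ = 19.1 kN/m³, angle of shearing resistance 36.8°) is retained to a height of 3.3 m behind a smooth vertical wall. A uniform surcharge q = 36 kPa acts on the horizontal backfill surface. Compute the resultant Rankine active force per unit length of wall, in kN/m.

K_a = tan²(45° − φ/2) = 0.2508.
Soil triangle: ½ K_a γ H² = 0.5×0.2508×19.1×3.3² = 26.08 kN/m.
Surcharge rectangle: K_a q H = 0.2508×36×3.3 = 29.79 kN/m.
Total = 26.08 + 29.79 = 55.87 kN/m.

55.9 kN/m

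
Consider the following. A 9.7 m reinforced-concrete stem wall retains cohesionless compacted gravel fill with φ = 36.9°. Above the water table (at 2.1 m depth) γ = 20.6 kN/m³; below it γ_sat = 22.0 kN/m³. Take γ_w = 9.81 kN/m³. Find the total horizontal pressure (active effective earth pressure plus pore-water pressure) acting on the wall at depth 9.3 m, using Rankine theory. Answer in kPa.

103 kPa

K_a = (1 − sin φ)/(1 + sin φ) = 0.2497.
γ' = 22.0 − 9.81 = 12.19 kN/m³.
Effective vertical stress at 9.3 m: σ'_v = 20.6×2.1 + 12.19×7.20 = 131.0 kPa.
σ'_h = K_a σ'_v = 0.2497 × 131.0 = 32.71 kPa; u = γ_w × 7.20 = 70.63 kPa.
Total σ_h = 32.71 + 70.63 = 103.3 kPa.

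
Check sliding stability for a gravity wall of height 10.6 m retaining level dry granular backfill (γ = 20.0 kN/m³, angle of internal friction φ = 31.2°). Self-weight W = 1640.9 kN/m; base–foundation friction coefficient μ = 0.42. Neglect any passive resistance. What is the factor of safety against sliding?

1.93

K_a = tan²(45° − 31.2°/2) = 0.3175.
P_a = ½K_aγH² = 0.5×0.3175×20.0×10.6² = 356.7 kN/m, acting at H/3 = 3.533 m above the base.
FS_sliding = μW / P_a = 0.42×1640.9 / 356.7 = 1.932.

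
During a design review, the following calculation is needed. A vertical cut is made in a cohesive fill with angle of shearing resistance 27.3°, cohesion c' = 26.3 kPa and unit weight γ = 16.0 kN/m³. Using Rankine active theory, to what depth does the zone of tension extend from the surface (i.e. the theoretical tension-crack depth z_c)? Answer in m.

5.40 m

K_a = tan²(45° − 27.3°/2) = 0.3711; √K_a = 0.6092.
The active pressure is zero where K_a γ z = 2c√K_a, so z_c = 2c/(γ√K_a) = 2×26.3/(16.0×0.6092) = 5.396 m.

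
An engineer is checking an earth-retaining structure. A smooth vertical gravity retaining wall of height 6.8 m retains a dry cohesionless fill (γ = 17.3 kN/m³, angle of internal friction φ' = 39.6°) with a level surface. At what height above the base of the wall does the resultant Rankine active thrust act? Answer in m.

2.27 m

K_a = 0.2214.
The pressure distribution is triangular, so the resultant acts at H/3 above the base = 6.8/3 = 2.267 m.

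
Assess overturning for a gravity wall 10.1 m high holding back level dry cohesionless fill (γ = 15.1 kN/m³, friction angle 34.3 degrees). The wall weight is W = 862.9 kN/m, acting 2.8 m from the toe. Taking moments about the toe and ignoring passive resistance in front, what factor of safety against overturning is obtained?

3.34

K_a = tan²(45° − 34.3°/2) = 0.2792.
P_a = ½K_aγH² = 0.5×0.2792×15.1×10.1² = 215.0 kN/m, acting at H/3 = 3.367 m above the base.
Overturning moment M_o = P_a × H/3 = 215.0 × 3.367 = 723.8.
Resisting moment M_r = W × 2.8 = 862.9 × 2.8 = 2416.
FS_overturning = M_r/M_o = 2416/723.8 = 3.338.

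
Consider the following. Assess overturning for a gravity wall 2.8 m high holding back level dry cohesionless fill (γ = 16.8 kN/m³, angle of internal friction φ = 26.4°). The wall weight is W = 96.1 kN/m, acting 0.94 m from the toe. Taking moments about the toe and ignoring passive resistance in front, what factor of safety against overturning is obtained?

3.82

K_a = tan²(45° − 26.4°/2) = 0.3844.
P_a = ½K_aγH² = 0.5×0.3844×16.8×2.8² = 25.32 kN/m, acting at H/3 = 0.9333 m above the base.
Overturning moment M_o = P_a × H/3 = 25.32 × 0.9333 = 23.63.
Resisting moment M_r = W × 0.94 = 96.1 × 0.94 = 90.33.
FS_overturning = M_r/M_o = 90.33/23.63 = 3.823.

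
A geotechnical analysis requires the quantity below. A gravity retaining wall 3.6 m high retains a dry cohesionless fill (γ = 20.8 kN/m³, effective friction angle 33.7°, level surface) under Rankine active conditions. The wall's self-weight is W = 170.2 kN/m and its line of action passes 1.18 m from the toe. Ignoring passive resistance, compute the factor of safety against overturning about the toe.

K_a = tan²(45° − 33.7°/2) = 0.2863.
P_a = ½K_aγH² = 0.5×0.2863×20.8×3.6² = 38.59 kN/m, acting at H/3 = 1.200 m above the base.
Overturning moment M_o = P_a × H/3 = 38.59 × 1.200 = 46.31.
Resisting moment M_r = W × 1.18 = 170.2 × 1.18 = 200.8.
FS_overturning = M_r/M_o = 200.8/46.31 = 4.337.

4.34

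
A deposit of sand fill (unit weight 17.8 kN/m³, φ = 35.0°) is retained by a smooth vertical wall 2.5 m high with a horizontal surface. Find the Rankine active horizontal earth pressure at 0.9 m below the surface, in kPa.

4.34 kPa

K_a = (1 − sin φ)/(1 + sin φ) = 0.2710.
σ_h = K_a γ z = 0.2710 × 17.8 × 0.9 = 4.341 kPa.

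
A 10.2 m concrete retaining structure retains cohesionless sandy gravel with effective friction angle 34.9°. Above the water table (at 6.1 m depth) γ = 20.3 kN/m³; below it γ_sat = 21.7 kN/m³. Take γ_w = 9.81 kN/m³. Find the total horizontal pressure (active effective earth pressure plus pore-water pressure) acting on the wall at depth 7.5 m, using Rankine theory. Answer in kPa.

52.0 kPa

K_a = (1 − sin φ)/(1 + sin φ) = 0.2721.
γ' = 21.7 − 9.81 = 11.89 kN/m³.
Effective vertical stress at 7.5 m: σ'_v = 20.3×6.1 + 11.89×1.40 = 140.5 kPa.
σ'_h = K_a σ'_v = 0.2721 × 140.5 = 38.23 kPa; u = γ_w × 1.40 = 13.73 kPa.
Total σ_h = 38.23 + 13.73 = 51.96 kPa.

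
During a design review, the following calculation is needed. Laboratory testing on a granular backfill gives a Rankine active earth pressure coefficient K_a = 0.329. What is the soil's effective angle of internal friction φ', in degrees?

30.3°

K_a = tan²(45° − φ/2) ⇒ 45° − φ/2 = arctan(√0.329) = 29.84°.
φ = 2(45° − 29.84°) = 30.32°.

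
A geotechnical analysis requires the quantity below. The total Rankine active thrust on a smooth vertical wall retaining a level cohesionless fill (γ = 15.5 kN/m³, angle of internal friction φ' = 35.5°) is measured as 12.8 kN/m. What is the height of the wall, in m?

2.50 m

K_a = 0.2653. P_a = ½ K_a γ H² ⇒ H = √(2P_a/(K_a γ)).
H = √(2×12.8/(0.2653×15.5)) = 2.495 m.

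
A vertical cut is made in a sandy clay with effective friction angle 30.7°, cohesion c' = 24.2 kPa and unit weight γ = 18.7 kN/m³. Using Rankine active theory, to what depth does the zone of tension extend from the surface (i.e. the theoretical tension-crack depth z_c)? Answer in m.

K_a = tan²(45° − 30.7°/2) = 0.3240; √K_a = 0.5692.
The active pressure is zero where K_a γ z = 2c√K_a, so z_c = 2c/(γ√K_a) = 2×24.2/(18.7×0.5692) = 4.547 m.

4.55 m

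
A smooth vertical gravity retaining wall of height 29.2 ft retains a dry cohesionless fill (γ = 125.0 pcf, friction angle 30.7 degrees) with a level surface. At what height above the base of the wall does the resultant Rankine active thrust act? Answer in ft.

9.73 ft

K_a = 0.3240.
The pressure distribution is triangular, so the resultant acts at H/3 above the base = 29.2/3 = 9.733 ft.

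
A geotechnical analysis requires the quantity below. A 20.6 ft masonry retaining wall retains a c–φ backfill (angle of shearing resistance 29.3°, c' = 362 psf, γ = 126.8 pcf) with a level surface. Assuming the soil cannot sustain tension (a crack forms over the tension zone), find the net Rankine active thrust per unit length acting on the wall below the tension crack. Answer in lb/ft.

2560 lb/ft

K_a = 0.3428; √K_a = 0.5855.
Tension-crack depth z_c = 2c/(γ√K_a) = 2×362/(126.8×0.5855) = 9.752 ft.
σ_a at base = K_a γ H − 2c√K_a = 0.3428×126.8×20.6 − 2×362×0.5855 = 471.6 psf.
P_a = ½ × 471.6 × (H − z_c) = 0.5×471.6×10.85 = 2558 lb/ft.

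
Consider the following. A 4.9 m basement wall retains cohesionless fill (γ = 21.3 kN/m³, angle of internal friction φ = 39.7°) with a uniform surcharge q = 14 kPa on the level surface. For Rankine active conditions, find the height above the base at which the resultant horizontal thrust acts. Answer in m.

1.81 m

K_a = 0.2204.
Triangular part P₁ = ½K_aγH² = 56.37 at H/3 = 1.633 m; rectangular part P₂ = K_a q H = 15.12 at H/2 = 2.450 m.
ȳ = (P₁·1.633 + P₂·2.450)/(P₁+P₂) = 1.806 m.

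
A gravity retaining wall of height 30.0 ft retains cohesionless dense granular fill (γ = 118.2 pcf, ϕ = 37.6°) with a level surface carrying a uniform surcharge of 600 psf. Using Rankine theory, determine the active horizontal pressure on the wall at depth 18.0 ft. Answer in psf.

K_a = (1 − sin φ)/(1 + sin φ) = 0.2421.
σ_v = γz + q = 118.2 × 18.0 + 600 = 2728 psf.
σ_h = K_a σ_v = 0.2421 × 2728 = 660.4 psf.

660 psf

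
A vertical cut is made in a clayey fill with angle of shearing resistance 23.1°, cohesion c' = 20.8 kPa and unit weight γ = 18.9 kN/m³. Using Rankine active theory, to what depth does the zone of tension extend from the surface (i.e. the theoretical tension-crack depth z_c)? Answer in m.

3.33 m

K_a = tan²(45° − 23.1°/2) = 0.4364; √K_a = 0.6606.
The active pressure is zero where K_a γ z = 2c√K_a, so z_c = 2c/(γ√K_a) = 2×20.8/(18.9×0.6606) = 3.332 m.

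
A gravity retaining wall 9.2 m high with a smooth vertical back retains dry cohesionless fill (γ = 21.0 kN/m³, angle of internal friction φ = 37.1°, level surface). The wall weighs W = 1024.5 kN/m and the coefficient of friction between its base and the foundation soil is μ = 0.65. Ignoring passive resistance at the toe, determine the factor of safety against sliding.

K_a = tan²(45° − 37.1°/2) = 0.2475.
P_a = ½K_aγH² = 0.5×0.2475×21.0×9.2² = 220.0 kN/m, acting at H/3 = 3.067 m above the base.
FS_sliding = μW / P_a = 0.65×1024.5 / 220.0 = 3.028.

3.03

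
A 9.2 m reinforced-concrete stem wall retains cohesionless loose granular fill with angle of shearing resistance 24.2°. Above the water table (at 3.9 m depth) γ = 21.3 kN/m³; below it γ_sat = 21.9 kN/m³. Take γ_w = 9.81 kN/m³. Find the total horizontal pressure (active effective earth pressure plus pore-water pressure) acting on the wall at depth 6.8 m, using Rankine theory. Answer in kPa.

K_a = (1 − sin φ)/(1 + sin φ) = 0.4185.
γ' = 21.9 − 9.81 = 12.09 kN/m³.
Effective vertical stress at 6.8 m: σ'_v = 21.3×3.9 + 12.09×2.90 = 118.1 kPa.
σ'_h = K_a σ'_v = 0.4185 × 118.1 = 49.44 kPa; u = γ_w × 2.90 = 28.45 kPa.
Total σ_h = 49.44 + 28.45 = 77.89 kPa.

77.9 kPa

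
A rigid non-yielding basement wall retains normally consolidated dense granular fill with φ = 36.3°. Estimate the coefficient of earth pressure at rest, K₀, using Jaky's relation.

0.408

K₀ = 1 − sin φ' = 1 − sin 36.3° = 0.4080.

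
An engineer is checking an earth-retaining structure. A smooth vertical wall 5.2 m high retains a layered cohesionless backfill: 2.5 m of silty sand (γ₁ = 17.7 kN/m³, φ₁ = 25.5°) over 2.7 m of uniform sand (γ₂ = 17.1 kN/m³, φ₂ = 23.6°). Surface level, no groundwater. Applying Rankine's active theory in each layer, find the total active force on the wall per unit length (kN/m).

99.9 kN/m

K_a1 = tan²(45°−25.5°/2) = 0.3981; K_a2 = tan²(45°−23.6°/2) = 0.4282.
Layer 1: σ at base = K_a1 γ₁ h₁ = 17.62 kPa; P₁ = ½×17.62×2.5 = 22.02.
Layer 2: σ_v at top = γ₁h₁ = 44.25; σ_h top = K_a2×44.25 = 18.95; σ_h base = K_a2×(44.25+17.1×2.7) = 38.72.
P₂ = ½(18.95+38.72)×2.7 = 77.85. Total P_a = 22.02+77.85 = 99.87 kN/m.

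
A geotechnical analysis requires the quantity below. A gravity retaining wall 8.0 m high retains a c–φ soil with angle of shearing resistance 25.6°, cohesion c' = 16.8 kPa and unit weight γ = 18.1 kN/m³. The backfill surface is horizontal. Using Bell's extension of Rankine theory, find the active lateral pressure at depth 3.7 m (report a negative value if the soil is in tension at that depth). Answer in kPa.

5.40 kPa

K_a = (1 − sin φ)/(1 + sin φ) = 0.3966.
σ_a = K_a γ z − 2c√K_a = 0.3966×18.1×3.7 − 2×16.8×0.6297 = 5.399 kPa.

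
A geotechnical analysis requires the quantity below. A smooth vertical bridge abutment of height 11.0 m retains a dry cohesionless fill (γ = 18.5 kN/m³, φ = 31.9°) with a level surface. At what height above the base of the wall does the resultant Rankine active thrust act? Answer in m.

3.67 m

K_a = 0.3085.
The pressure distribution is triangular, so the resultant acts at H/3 above the base = 11.0/3 = 3.667 m.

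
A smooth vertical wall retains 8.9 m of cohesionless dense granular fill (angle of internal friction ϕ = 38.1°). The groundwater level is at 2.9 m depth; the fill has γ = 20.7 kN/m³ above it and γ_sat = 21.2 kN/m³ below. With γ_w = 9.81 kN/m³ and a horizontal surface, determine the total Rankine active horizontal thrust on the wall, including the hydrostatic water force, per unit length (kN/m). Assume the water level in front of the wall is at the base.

331 kN/m

K_a = tan²(45° − φ/2) = 0.2368.
γ' = 21.2 − 9.81 = 11.39 kN/m³. Depth below WT = 6.0 m.
σ'_h at WT = K_a γ d_w = 14.22 kPa; at base = 14.22 + K_a γ' × 6.0 = 30.40 kPa.
P₁ (0–2.9 m) = ½×14.22×2.9 = 20.61. P₂ (2.9–8.9 m) = ½(14.22+30.40)×6.0 = 133.9.
P_w = ½ γ_w h₂² = 0.5×9.81×6.0² = 176.6. Total = 20.61+133.9+176.6 = 331.1 kN/m.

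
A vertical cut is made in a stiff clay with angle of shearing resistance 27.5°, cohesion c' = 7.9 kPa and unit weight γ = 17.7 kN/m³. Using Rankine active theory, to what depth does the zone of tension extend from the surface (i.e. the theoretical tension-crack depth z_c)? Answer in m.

K_a = tan²(45° − 27.5°/2) = 0.3682; √K_a = 0.6068.
The active pressure is zero where K_a γ z = 2c√K_a, so z_c = 2c/(γ√K_a) = 2×7.9/(17.7×0.6068) = 1.471 m.

1.47 m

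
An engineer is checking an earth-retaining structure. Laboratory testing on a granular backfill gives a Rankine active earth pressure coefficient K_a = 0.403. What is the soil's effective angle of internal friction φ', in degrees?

K_a = tan²(45° − φ/2) ⇒ 45° − φ/2 = arctan(√0.403) = 32.41°.
φ = 2(45° − 32.41°) = 25.18°.

25.2°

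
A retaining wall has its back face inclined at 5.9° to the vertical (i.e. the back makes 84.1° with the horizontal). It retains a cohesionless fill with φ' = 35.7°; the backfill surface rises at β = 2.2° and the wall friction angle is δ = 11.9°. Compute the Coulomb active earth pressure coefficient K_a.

0.292

K_a = sin²(α+φ) / [sin²α · sin(α−δ) · (1 + √{sin(φ+δ)sin(φ−β) / (sin(α−δ)sin(α+β))})²].
With α = 84.1°, φ = 35.7°, δ = 11.9°, β = 2.2°: K_a = 0.2918.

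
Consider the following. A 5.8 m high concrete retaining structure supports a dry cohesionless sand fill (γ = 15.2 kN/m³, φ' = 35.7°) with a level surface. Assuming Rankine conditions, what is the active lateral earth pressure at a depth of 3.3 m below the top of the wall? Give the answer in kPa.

13.2 kPa

K_a = (1 − sin φ)/(1 + sin φ) = 0.2630.
σ_h = K_a γ z = 0.2630 × 15.2 × 3.3 = 13.19 kPa.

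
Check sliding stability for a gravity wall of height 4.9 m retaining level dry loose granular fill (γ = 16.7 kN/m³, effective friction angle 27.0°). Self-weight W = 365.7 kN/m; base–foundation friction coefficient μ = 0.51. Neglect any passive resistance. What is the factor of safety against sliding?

K_a = tan²(45° − 27.0°/2) = 0.3755.
P_a = ½K_aγH² = 0.5×0.3755×16.7×4.9² = 75.29 kN/m, acting at H/3 = 1.633 m above the base.
FS_sliding = μW / P_a = 0.51×365.7 / 75.29 = 2.477.

2.48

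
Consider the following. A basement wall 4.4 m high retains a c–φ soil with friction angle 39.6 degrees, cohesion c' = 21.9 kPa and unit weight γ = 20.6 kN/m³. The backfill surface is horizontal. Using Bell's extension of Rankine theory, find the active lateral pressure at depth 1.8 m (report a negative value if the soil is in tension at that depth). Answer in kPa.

K_a = (1 − sin φ)/(1 + sin φ) = 0.2214.
σ_a = K_a γ z − 2c√K_a = 0.2214×20.6×1.8 − 2×21.9×0.4706 = -12.40 kPa.

-12.4 kPa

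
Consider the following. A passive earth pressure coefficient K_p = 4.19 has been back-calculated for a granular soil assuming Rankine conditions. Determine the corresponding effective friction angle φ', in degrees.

37.9°

K_p = (1+sin φ)/(1−sin φ) ⇒ sin φ = (K_p − 1)/(K_p + 1) = 0.6146.
φ = arcsin(0.6146) = 37.93°.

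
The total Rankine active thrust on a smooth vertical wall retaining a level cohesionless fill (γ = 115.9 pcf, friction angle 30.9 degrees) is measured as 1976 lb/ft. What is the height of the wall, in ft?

10.3 ft

K_a = 0.3214. P_a = ½ K_a γ H² ⇒ H = √(2P_a/(K_a γ)).
H = √(2×1976/(0.3214×115.9)) = 10.30 ft.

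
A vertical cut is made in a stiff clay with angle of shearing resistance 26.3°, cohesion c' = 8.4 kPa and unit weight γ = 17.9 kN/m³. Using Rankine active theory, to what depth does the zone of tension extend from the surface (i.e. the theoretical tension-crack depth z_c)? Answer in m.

K_a = tan²(45° − 26.3°/2) = 0.3859; √K_a = 0.6212.
The active pressure is zero where K_a γ z = 2c√K_a, so z_c = 2c/(γ√K_a) = 2×8.4/(17.9×0.6212) = 1.511 m.

1.51 m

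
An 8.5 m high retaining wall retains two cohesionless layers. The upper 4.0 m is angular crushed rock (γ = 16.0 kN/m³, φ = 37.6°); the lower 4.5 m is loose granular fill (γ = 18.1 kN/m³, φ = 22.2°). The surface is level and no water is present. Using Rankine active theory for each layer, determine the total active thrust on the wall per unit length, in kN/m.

K_a1 = tan²(45°−37.6°/2) = 0.2421; K_a2 = tan²(45°−22.2°/2) = 0.4515.
Layer 1: σ at base = K_a1 γ₁ h₁ = 15.50 kPa; P₁ = ½×15.50×4.0 = 30.99.
Layer 2: σ_v at top = γ₁h₁ = 64.00; σ_h top = K_a2×64.00 = 28.90; σ_h base = K_a2×(64.00+18.1×4.5) = 65.68.
P₂ = ½(28.90+65.68)×4.5 = 212.8. Total P_a = 30.99+212.8 = 243.8 kN/m.

244 kN/m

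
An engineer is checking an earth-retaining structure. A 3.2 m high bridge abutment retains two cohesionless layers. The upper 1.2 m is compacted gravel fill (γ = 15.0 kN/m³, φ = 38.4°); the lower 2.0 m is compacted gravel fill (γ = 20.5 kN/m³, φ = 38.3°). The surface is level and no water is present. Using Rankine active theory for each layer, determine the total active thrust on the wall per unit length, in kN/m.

K_a1 = tan²(45°−38.4°/2) = 0.2337; K_a2 = tan²(45°−38.3°/2) = 0.2347.
Layer 1: σ at base = K_a1 γ₁ h₁ = 4.206 kPa; P₁ = ½×4.206×1.2 = 2.524.
Layer 2: σ_v at top = γ₁h₁ = 18.00; σ_h top = K_a2×18.00 = 4.225; σ_h base = K_a2×(18.00+20.5×2.0) = 13.85.
P₂ = ½(4.225+13.85)×2.0 = 18.07. Total P_a = 2.524+18.07 = 20.60 kN/m.

20.6 kN/m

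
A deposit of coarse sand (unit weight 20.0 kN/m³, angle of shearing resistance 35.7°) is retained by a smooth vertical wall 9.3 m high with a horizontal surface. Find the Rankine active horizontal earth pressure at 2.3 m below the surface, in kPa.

K_a = (1 − sin φ)/(1 + sin φ) = 0.2630.
σ_h = K_a γ z = 0.2630 × 20.0 × 2.3 = 12.10 kPa.

12.1 kPa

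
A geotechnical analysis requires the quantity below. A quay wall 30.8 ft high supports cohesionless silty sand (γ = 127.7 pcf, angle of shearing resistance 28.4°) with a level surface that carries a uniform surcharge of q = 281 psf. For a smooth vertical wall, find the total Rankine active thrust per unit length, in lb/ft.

K_a = tan²(45° − φ/2) = 0.3554.
Soil triangle: ½ K_a γ H² = 0.5×0.3554×127.7×30.8² = 21520 lb/ft.
Surcharge rectangle: K_a q H = 0.3554×281×30.8 = 3076 lb/ft.
Total = 21520 + 3076 = 24600 lb/ft.

24600 lb/ft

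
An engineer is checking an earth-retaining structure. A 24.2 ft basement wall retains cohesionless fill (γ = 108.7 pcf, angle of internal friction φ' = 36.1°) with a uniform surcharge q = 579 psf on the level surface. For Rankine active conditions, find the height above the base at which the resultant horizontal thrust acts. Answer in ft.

K_a = 0.2585.
Triangular part P₁ = ½K_aγH² = 8228 at H/3 = 8.067 ft; rectangular part P₂ = K_a q H = 3622 at H/2 = 12.10 ft.
ȳ = (P₁·8.067 + P₂·12.10)/(P₁+P₂) = 9.299 ft.

9.30 ft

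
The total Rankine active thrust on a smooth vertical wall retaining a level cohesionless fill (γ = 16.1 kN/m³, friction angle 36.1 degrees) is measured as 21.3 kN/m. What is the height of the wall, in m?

K_a = 0.2585. P_a = ½ K_a γ H² ⇒ H = √(2P_a/(K_a γ)).
H = √(2×21.3/(0.2585×16.1)) = 3.199 m.

3.20 m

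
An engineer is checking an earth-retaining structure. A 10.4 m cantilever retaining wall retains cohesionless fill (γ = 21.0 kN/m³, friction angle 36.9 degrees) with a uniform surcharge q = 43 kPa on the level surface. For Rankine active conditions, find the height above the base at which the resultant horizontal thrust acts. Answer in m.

K_a = 0.2497.
Triangular part P₁ = ½K_aγH² = 283.5 at H/3 = 3.467 m; rectangular part P₂ = K_a q H = 111.7 at H/2 = 5.200 m.
ȳ = (P₁·3.467 + P₂·5.200)/(P₁+P₂) = 3.956 m.

3.96 m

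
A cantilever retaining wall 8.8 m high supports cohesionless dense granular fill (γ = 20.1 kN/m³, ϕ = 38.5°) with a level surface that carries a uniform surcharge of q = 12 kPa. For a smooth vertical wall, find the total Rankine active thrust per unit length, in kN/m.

206 kN/m

K_a = tan²(45° − φ/2) = 0.2327.
Soil triangle: ½ K_a γ H² = 0.5×0.2327×20.1×8.8² = 181.1 kN/m.
Surcharge rectangle: K_a q H = 0.2327×12×8.8 = 24.57 kN/m.
Total = 181.1 + 24.57 = 205.6 kN/m.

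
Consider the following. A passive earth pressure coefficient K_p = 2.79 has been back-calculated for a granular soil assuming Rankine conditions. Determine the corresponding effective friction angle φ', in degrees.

K_p = (1+sin φ)/(1−sin φ) ⇒ sin φ = (K_p − 1)/(K_p + 1) = 0.4723.
φ = arcsin(0.4723) = 28.18°.

28.2°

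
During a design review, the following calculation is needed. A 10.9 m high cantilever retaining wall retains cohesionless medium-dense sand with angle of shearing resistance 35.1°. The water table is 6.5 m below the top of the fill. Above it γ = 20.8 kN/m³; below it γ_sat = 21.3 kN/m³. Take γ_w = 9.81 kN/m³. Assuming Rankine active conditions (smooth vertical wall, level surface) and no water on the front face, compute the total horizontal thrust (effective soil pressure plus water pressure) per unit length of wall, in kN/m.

404 kN/m

K_a = tan²(45° − φ/2) = 0.2698.
γ' = 21.3 − 9.81 = 11.49 kN/m³. Depth below WT = 4.4 m.
σ'_h at WT = K_a γ d_w = 36.48 kPa; at base = 36.48 + K_a γ' × 4.4 = 50.12 kPa.
P₁ (0–6.5 m) = ½×36.48×6.5 = 118.6. P₂ (6.5–10.9 m) = ½(36.48+50.12)×4.4 = 190.5.
P_w = ½ γ_w h₂² = 0.5×9.81×4.4² = 94.96. Total = 118.6+190.5+94.96 = 404.1 kN/m.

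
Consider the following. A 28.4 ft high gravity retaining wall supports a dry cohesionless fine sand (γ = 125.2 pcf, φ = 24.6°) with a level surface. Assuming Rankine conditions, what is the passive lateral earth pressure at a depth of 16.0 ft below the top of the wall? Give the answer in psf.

K_p = (1 + sin φ)/(1 − sin φ) = 2.426.
σ_h = K_p γ z = 2.426 × 125.2 × 16.0 = 4860 psf.

4860 psf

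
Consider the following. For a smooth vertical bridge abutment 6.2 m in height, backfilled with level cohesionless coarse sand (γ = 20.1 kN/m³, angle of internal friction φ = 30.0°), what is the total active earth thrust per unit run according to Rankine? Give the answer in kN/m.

K_a = tan²(45° − φ/2) = 0.3333.
P_a = ½ K_a γ H² = 0.5 × 0.3333 × 20.1 × 6.2² = 128.8 kN/m.

129 kN/m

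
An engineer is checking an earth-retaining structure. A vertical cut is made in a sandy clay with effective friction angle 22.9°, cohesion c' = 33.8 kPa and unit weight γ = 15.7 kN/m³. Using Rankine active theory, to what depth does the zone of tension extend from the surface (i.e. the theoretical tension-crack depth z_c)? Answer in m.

6.49 m

K_a = tan²(45° − 22.9°/2) = 0.4398; √K_a = 0.6631.
The active pressure is zero where K_a γ z = 2c√K_a, so z_c = 2c/(γ√K_a) = 2×33.8/(15.7×0.6631) = 6.493 m.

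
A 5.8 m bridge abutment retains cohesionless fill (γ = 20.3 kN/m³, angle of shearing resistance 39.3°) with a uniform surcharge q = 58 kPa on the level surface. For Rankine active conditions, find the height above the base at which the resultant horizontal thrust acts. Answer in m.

2.41 m

K_a = 0.2245.
Triangular part P₁ = ½K_aγH² = 76.64 at H/3 = 1.933 m; rectangular part P₂ = K_a q H = 75.51 at H/2 = 2.900 m.
ȳ = (P₁·1.933 + P₂·2.900)/(P₁+P₂) = 2.413 m.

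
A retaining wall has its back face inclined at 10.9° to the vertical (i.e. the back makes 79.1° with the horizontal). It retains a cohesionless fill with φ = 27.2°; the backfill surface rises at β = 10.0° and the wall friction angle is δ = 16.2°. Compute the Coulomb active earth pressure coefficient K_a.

0.491

K_a = sin²(α+φ) / [sin²α · sin(α−δ) · (1 + √{sin(φ+δ)sin(φ−β) / (sin(α−δ)sin(α+β))})²].
With α = 79.1°, φ = 27.2°, δ = 16.2°, β = 10.0°: K_a = 0.4914.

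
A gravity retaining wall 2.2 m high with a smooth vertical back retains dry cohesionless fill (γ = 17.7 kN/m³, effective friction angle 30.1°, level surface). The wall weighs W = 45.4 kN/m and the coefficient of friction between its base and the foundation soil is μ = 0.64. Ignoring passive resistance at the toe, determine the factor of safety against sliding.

K_a = tan²(45° − 30.1°/2) = 0.3320.
P_a = ½K_aγH² = 0.5×0.3320×17.7×2.2² = 14.22 kN/m, acting at H/3 = 0.7333 m above the base.
FS_sliding = μW / P_a = 0.64×45.4 / 14.22 = 2.043.

2.04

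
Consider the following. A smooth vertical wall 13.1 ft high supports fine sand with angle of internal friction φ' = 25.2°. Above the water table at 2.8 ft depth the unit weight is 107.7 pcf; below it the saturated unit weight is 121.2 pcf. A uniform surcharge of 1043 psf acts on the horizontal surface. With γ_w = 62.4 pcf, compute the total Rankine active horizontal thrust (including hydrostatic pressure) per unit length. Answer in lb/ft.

11500 lb/ft

K_a = tan²(45° − φ/2) = 0.4027.
γ' = 121.2 − 62.4 = 58.80 pcf. h₂ = H − d_w = 10.3 ft.
σ'_h: at surface K_a·q = 420.1; at WT K_a(q+γd_w) = 541.5; at base K_a(q+γd_w+γ'h₂) = 785.4 psf.
P₁ = ½(420.1+541.5)×2.8 = 1346; P₂ = ½(541.5+785.4)×10.3 = 6834; P_w = ½γ_w h₂² = 3310.
Total = 1346+6834+3310 = 11490 lb/ft.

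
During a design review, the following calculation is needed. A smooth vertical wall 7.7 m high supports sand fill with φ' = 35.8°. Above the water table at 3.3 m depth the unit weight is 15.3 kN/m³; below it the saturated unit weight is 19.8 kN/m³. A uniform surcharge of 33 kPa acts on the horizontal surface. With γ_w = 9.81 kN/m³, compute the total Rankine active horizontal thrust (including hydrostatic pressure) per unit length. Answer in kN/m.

267 kN/m

K_a = tan²(45° − φ/2) = 0.2619.
γ' = 19.8 − 9.81 = 9.990 kN/m³. h₂ = H − d_w = 4.4 m.
σ'_h: at surface K_a·q = 8.641; at WT K_a(q+γd_w) = 21.86; at base K_a(q+γd_w+γ'h₂) = 33.37 kPa.
P₁ = ½(8.641+21.86)×3.3 = 50.33; P₂ = ½(21.86+33.37)×4.4 = 121.5; P_w = ½γ_w h₂² = 94.96.
Total = 50.33+121.5+94.96 = 266.8 kN/m.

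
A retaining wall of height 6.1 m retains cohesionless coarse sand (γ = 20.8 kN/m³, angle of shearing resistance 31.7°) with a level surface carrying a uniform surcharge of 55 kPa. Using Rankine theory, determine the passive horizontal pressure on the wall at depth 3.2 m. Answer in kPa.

391 kPa

K_p = (1 + sin φ)/(1 − sin φ) = 3.215.
σ_v = γz + q = 20.8 × 3.2 + 55 = 121.6 kPa.
σ_h = K_p σ_v = 3.215 × 121.6 = 390.8 kPa.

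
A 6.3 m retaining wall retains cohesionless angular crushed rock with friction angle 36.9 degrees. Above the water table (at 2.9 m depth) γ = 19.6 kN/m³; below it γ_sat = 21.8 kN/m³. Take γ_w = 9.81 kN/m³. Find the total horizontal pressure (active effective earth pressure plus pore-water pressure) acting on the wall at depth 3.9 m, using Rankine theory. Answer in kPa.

27.0 kPa

K_a = (1 − sin φ)/(1 + sin φ) = 0.2497.
γ' = 21.8 − 9.81 = 11.99 kN/m³.
Effective vertical stress at 3.9 m: σ'_v = 19.6×2.9 + 11.99×1.00 = 68.83 kPa.
σ'_h = K_a σ'_v = 0.2497 × 68.83 = 17.18 kPa; u = γ_w × 1.00 = 9.810 kPa.
Total σ_h = 17.18 + 9.810 = 26.99 kPa.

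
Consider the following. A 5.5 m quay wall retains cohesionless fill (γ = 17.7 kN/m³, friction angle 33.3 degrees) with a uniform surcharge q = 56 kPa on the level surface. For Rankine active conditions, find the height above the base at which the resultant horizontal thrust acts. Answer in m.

K_a = 0.2911.
Triangular part P₁ = ½K_aγH² = 77.94 at H/3 = 1.833 m; rectangular part P₂ = K_a q H = 89.67 at H/2 = 2.750 m.
ȳ = (P₁·1.833 + P₂·2.750)/(P₁+P₂) = 2.324 m.

2.32 m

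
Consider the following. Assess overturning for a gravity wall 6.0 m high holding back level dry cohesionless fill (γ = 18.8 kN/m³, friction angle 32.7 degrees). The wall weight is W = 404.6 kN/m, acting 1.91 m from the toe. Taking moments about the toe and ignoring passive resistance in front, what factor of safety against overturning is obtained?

K_a = tan²(45° − 32.7°/2) = 0.2985.
P_a = ½K_aγH² = 0.5×0.2985×18.8×6.0² = 101.0 kN/m, acting at H/3 = 2.000 m above the base.
Overturning moment M_o = P_a × H/3 = 101.0 × 2.000 = 202.0.
Resisting moment M_r = W × 1.91 = 404.6 × 1.91 = 772.8.
FS_overturning = M_r/M_o = 772.8/202.0 = 3.825.

3.83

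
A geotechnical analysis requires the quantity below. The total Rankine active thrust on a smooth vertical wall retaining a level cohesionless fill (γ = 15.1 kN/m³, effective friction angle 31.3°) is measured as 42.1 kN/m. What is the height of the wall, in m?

4.20 m

K_a = 0.3162. P_a = ½ K_a γ H² ⇒ H = √(2P_a/(K_a γ)).
H = √(2×42.1/(0.3162×15.1)) = 4.199 m.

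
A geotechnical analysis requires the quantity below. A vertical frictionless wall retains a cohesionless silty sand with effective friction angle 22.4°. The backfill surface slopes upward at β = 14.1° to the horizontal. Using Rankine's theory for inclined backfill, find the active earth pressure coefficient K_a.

K_a = cos β · (cos β − √(cos²β − cos²φ)) / (cos β + √(cos²β − cos²φ)).
cos β = 0.9699, cos φ = 0.9245, √(cos²β − cos²φ) = 0.2930.
K_a = 0.9699 × (0.9699 − 0.2930)/(0.9699 + 0.2930) = 0.5198.

0.520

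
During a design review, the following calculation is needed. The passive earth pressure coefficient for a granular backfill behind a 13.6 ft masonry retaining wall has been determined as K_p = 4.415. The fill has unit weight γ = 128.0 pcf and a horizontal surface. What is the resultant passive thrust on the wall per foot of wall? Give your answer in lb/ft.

52300 lb/ft

P = ½ K_p γ H² = 0.5 × 4.415 × 128.0 × 13.6² = 52260 lb/ft.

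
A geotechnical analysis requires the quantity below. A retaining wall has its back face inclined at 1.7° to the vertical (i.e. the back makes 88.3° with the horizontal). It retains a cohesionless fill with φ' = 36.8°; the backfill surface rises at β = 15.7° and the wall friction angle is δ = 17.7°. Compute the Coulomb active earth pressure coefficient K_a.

0.290

K_a = sin²(α+φ) / [sin²α · sin(α−δ) · (1 + √{sin(φ+δ)sin(φ−β) / (sin(α−δ)sin(α+β))})²].
With α = 88.3°, φ = 36.8°, δ = 17.7°, β = 15.7°: K_a = 0.2897.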